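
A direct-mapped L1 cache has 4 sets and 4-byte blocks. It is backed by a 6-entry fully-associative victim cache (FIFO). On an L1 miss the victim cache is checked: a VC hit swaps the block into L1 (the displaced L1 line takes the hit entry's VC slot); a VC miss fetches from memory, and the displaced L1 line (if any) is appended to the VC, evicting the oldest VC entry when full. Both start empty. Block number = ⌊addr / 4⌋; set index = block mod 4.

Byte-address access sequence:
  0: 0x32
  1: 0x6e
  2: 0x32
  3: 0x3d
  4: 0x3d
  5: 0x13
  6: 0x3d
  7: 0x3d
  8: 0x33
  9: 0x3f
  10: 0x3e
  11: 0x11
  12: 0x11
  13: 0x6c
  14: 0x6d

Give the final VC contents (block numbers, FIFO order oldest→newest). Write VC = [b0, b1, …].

VC = [15, 12]

#0 0x32→b12/s0 MISS; vc=[]
#1 0x6e→b27/s3 MISS; vc=[]
#2 0x32→b12/s0 L1-HIT; vc=[]
#3 0x3d→b15/s3 MISS; vc=[27]
#4 0x3d→b15/s3 L1-HIT; vc=[27]
#5 0x13→b4/s0 MISS; vc=[27,12]
#6 0x3d→b15/s3 L1-HIT; vc=[27,12]
#7 0x3d→b15/s3 L1-HIT; vc=[27,12]
#8 0x33→b12/s0 VC-HIT; vc=[27,4]
#9 0x3f→b15/s3 L1-HIT; vc=[27,4]
#10 0x3e→b15/s3 L1-HIT; vc=[27,4]
#11 0x11→b4/s0 VC-HIT; vc=[27,12]
#12 0x11→b4/s0 L1-HIT; vc=[27,12]
#13 0x6c→b27/s3 VC-HIT; vc=[15,12]
#14 0x6d→b27/s3 L1-HIT; vc=[15,12]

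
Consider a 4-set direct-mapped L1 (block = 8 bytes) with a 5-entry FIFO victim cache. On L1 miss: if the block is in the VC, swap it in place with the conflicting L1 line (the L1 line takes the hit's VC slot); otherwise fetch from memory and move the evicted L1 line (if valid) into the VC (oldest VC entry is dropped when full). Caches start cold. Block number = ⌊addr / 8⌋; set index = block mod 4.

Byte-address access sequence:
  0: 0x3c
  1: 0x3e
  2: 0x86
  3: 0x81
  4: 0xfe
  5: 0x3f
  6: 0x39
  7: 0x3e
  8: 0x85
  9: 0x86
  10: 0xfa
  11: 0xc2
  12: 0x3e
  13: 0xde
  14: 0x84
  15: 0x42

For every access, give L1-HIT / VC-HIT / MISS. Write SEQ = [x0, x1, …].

  [0] addr=0x3c blk=7 s=3: MISS | VC []
  [1] addr=0x3e blk=7 s=3: L1-HIT | VC []
  [2] addr=0x86 blk=16 s=0: MISS | VC []
  [3] addr=0x81 blk=16 s=0: L1-HIT | VC []
  [4] addr=0xfe blk=31 s=3: MISS | VC [7]
  [5] addr=0x3f blk=7 s=3: VC-HIT | VC [31]
  [6] addr=0x39 blk=7 s=3: L1-HIT | VC [31]
  [7] addr=0x3e blk=7 s=3: L1-HIT | VC [31]
  [8] addr=0x85 blk=16 s=0: L1-HIT | VC [31]
  [9] addr=0x86 blk=16 s=0: L1-HIT | VC [31]
  [10] addr=0xfa blk=31 s=3: VC-HIT | VC [7]
  [11] addr=0xc2 blk=24 s=0: MISS | VC [7, 16]
  [12] addr=0x3e blk=7 s=3: VC-HIT | VC [31, 16]
  [13] addr=0xde blk=27 s=3: MISS | VC [31, 16, 7]
  [14] addr=0x84 blk=16 s=0: VC-HIT | VC [31, 24, 7]
  [15] addr=0x42 blk=8 s=0: MISS | VC [31, 24, 7, 16]

SEQ = [MISS, L1-HIT, MISS, L1-HIT, MISS, VC-HIT, L1-HIT, L1-HIT, L1-HIT, L1-HIT, VC-HIT, MISS, VC-HIT, MISS, VC-HIT, MISS]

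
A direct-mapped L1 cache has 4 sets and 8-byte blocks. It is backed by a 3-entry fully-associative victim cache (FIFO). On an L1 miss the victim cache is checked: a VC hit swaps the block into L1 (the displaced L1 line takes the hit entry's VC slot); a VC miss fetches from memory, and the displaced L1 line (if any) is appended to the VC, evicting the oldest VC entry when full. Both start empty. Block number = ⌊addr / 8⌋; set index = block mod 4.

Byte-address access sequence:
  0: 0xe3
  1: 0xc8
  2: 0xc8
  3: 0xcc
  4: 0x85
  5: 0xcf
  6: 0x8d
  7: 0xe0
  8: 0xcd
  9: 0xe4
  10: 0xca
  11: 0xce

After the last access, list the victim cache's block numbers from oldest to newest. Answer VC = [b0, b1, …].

  [0] addr=0xe3 blk=28 s=0: MISS | VC []
  [1] addr=0xc8 blk=25 s=1: MISS | VC []
  [2] addr=0xc8 blk=25 s=1: L1-HIT | VC []
  [3] addr=0xcc blk=25 s=1: L1-HIT | VC []
  [4] addr=0x85 blk=16 s=0: MISS | VC [28]
  [5] addr=0xcf blk=25 s=1: L1-HIT | VC [28]
  [6] addr=0x8d blk=17 s=1: MISS | VC [28, 25]
  [7] addr=0xe0 blk=28 s=0: VC-HIT | VC [16, 25]
  [8] addr=0xcd blk=25 s=1: VC-HIT | VC [16, 17]
  [9] addr=0xe4 blk=28 s=0: L1-HIT | VC [16, 17]
  [10] addr=0xca blk=25 s=1: L1-HIT | VC [16, 17]
  [11] addr=0xce blk=25 s=1: L1-HIT | VC [16, 17]

VC = [16, 17]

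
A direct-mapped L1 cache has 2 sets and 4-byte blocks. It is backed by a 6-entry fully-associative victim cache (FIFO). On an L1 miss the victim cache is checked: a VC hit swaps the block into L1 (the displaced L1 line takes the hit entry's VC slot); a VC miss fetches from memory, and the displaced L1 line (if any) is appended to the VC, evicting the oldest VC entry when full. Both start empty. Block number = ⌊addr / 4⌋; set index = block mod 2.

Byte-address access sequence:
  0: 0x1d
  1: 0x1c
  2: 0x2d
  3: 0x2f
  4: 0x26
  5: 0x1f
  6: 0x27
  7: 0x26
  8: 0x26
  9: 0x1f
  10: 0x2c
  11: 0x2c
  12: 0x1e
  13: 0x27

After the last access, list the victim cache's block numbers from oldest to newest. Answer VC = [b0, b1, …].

VC = [7, 11]

0: 0x1d (blk 7, set 1) → MISS  vc=[]
1: 0x1c (blk 7, set 1) → L1-HIT  vc=[]
2: 0x2d (blk 11, set 1) → MISS  vc=[7]
3: 0x2f (blk 11, set 1) → L1-HIT  vc=[7]
4: 0x26 (blk 9, set 1) → MISS  vc=[7, 11]
5: 0x1f (blk 7, set 1) → VC-HIT  vc=[9, 11]
6: 0x27 (blk 9, set 1) → VC-HIT  vc=[7, 11]
7: 0x26 (blk 9, set 1) → L1-HIT  vc=[7, 11]
8: 0x26 (blk 9, set 1) → L1-HIT  vc=[7, 11]
9: 0x1f (blk 7, set 1) → VC-HIT  vc=[9, 11]
10: 0x2c (blk 11, set 1) → VC-HIT  vc=[9, 7]
11: 0x2c (blk 11, set 1) → L1-HIT  vc=[9, 7]
12: 0x1e (blk 7, set 1) → VC-HIT  vc=[9, 11]
13: 0x27 (blk 9, set 1) → VC-HIT  vc=[7, 11]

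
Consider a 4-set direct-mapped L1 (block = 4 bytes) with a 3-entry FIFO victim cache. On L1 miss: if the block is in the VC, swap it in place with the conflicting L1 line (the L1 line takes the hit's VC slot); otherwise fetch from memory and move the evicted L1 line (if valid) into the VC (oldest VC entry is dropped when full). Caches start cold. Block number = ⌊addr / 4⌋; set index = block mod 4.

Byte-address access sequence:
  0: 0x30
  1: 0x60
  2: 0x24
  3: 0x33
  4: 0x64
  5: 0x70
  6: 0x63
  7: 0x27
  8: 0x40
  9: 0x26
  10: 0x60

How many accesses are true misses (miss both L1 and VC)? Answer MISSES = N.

0: 0x30 (blk 12, set 0) → MISS  vc=[]
1: 0x60 (blk 24, set 0) → MISS  vc=[12]
2: 0x24 (blk 9, set 1) → MISS  vc=[12]
3: 0x33 (blk 12, set 0) → VC-HIT  vc=[24]
4: 0x64 (blk 25, set 1) → MISS  vc=[24, 9]
5: 0x70 (blk 28, set 0) → MISS  vc=[24, 9, 12]
6: 0x63 (blk 24, set 0) → VC-HIT  vc=[28, 9, 12]
7: 0x27 (blk 9, set 1) → VC-HIT  vc=[28, 25, 12]
8: 0x40 (blk 16, set 0) → MISS  vc=[25, 12, 24]
9: 0x26 (blk 9, set 1) → L1-HIT  vc=[25, 12, 24]
10: 0x60 (blk 24, set 0) → VC-HIT  vc=[25, 12, 16]

MISSES = 6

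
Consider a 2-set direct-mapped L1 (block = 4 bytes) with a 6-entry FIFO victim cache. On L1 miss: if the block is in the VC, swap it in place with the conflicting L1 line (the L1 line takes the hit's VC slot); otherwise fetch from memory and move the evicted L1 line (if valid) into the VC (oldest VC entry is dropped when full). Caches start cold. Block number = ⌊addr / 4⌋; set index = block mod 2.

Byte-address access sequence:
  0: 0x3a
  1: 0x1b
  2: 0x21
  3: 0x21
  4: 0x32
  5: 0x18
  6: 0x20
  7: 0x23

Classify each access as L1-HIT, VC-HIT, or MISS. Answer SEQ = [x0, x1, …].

  [0] addr=0x3a blk=14 s=0: MISS | VC []
  [1] addr=0x1b blk=6 s=0: MISS | VC [14]
  [2] addr=0x21 blk=8 s=0: MISS | VC [14, 6]
  [3] addr=0x21 blk=8 s=0: L1-HIT | VC [14, 6]
  [4] addr=0x32 blk=12 s=0: MISS | VC [14, 6, 8]
  [5] addr=0x18 blk=6 s=0: VC-HIT | VC [14, 12, 8]
  [6] addr=0x20 blk=8 s=0: VC-HIT | VC [14, 12, 6]
  [7] addr=0x23 blk=8 s=0: L1-HIT | VC [14, 12, 6]

SEQ = [MISS, MISS, MISS, L1-HIT, MISS, VC-HIT, VC-HIT, L1-HIT]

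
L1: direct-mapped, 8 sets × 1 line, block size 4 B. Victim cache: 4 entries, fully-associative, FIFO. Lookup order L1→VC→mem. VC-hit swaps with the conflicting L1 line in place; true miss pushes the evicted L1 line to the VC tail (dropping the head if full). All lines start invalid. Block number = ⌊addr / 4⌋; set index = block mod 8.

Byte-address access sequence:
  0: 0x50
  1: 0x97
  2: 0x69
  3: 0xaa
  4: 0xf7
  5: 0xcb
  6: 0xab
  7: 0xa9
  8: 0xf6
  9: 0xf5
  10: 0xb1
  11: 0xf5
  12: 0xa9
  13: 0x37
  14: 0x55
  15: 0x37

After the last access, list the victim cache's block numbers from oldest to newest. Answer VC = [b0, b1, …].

VC = [50, 20, 61, 21]

0: 0x50 (blk 20, set 4) → MISS  vc=[]
1: 0x97 (blk 37, set 5) → MISS  vc=[]
2: 0x69 (blk 26, set 2) → MISS  vc=[]
3: 0xaa (blk 42, set 2) → MISS  vc=[26]
4: 0xf7 (blk 61, set 5) → MISS  vc=[26, 37]
5: 0xcb (blk 50, set 2) → MISS  vc=[26, 37, 42]
6: 0xab (blk 42, set 2) → VC-HIT  vc=[26, 37, 50]
7: 0xa9 (blk 42, set 2) → L1-HIT  vc=[26, 37, 50]
8: 0xf6 (blk 61, set 5) → L1-HIT  vc=[26, 37, 50]
9: 0xf5 (blk 61, set 5) → L1-HIT  vc=[26, 37, 50]
10: 0xb1 (blk 44, set 4) → MISS  vc=[26, 37, 50, 20]
11: 0xf5 (blk 61, set 5) → L1-HIT  vc=[26, 37, 50, 20]
12: 0xa9 (blk 42, set 2) → L1-HIT  vc=[26, 37, 50, 20]
13: 0x37 (blk 13, set 5) → MISS  vc=[37, 50, 20, 61]
14: 0x55 (blk 21, set 5) → MISS  vc=[50, 20, 61, 13]
15: 0x37 (blk 13, set 5) → VC-HIT  vc=[50, 20, 61, 21]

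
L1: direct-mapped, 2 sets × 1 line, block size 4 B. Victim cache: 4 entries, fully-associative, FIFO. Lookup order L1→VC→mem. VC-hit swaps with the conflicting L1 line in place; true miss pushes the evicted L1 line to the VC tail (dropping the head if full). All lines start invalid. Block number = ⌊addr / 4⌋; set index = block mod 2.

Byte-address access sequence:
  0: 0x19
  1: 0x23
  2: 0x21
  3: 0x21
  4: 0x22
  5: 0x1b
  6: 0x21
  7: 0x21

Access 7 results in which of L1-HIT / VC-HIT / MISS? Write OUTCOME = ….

0: 0x19 (blk 6, set 0) → MISS  vc=[]
1: 0x23 (blk 8, set 0) → MISS  vc=[6]
2: 0x21 (blk 8, set 0) → L1-HIT  vc=[6]
3: 0x21 (blk 8, set 0) → L1-HIT  vc=[6]
4: 0x22 (blk 8, set 0) → L1-HIT  vc=[6]
5: 0x1b (blk 6, set 0) → VC-HIT  vc=[8]
6: 0x21 (blk 8, set 0) → VC-HIT  vc=[6]
7: 0x21 (blk 8, set 0) → L1-HIT  vc=[6]

OUTCOME = L1-HIT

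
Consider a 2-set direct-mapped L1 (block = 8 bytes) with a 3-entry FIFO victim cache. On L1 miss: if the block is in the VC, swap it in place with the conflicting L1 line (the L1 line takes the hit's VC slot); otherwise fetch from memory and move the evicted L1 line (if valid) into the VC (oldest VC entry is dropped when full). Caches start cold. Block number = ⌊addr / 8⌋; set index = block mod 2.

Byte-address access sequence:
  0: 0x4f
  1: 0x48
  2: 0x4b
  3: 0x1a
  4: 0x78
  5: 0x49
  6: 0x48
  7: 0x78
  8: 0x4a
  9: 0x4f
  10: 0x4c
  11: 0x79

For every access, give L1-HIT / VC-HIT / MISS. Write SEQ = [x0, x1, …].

  [0] addr=0x4f blk=9 s=1: MISS | VC []
  [1] addr=0x48 blk=9 s=1: L1-HIT | VC []
  [2] addr=0x4b blk=9 s=1: L1-HIT | VC []
  [3] addr=0x1a blk=3 s=1: MISS | VC [9]
  [4] addr=0x78 blk=15 s=1: MISS | VC [9, 3]
  [5] addr=0x49 blk=9 s=1: VC-HIT | VC [15, 3]
  [6] addr=0x48 blk=9 s=1: L1-HIT | VC [15, 3]
  [7] addr=0x78 blk=15 s=1: VC-HIT | VC [9, 3]
  [8] addr=0x4a blk=9 s=1: VC-HIT | VC [15, 3]
  [9] addr=0x4f blk=9 s=1: L1-HIT | VC [15, 3]
  [10] addr=0x4c blk=9 s=1: L1-HIT | VC [15, 3]
  [11] addr=0x79 blk=15 s=1: VC-HIT | VC [9, 3]

SEQ = [MISS, L1-HIT, L1-HIT, MISS, MISS, VC-HIT, L1-HIT, VC-HIT, VC-HIT, L1-HIT, L1-HIT, VC-HIT]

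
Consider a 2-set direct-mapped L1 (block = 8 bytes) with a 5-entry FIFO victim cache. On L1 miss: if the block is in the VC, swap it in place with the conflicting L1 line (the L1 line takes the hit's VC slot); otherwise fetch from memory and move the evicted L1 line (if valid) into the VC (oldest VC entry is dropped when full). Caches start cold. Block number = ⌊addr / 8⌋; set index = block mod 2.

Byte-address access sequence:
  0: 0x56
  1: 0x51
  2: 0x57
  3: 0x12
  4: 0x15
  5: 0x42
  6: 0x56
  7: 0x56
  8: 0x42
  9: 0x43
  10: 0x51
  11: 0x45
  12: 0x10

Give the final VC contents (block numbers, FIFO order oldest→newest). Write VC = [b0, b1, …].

VC = [10, 8]

  [0] addr=0x56 blk=10 s=0: MISS | VC []
  [1] addr=0x51 blk=10 s=0: L1-HIT | VC []
  [2] addr=0x57 blk=10 s=0: L1-HIT | VC []
  [3] addr=0x12 blk=2 s=0: MISS | VC [10]
  [4] addr=0x15 blk=2 s=0: L1-HIT | VC [10]
  [5] addr=0x42 blk=8 s=0: MISS | VC [10, 2]
  [6] addr=0x56 blk=10 s=0: VC-HIT | VC [8, 2]
  [7] addr=0x56 blk=10 s=0: L1-HIT | VC [8, 2]
  [8] addr=0x42 blk=8 s=0: VC-HIT | VC [10, 2]
  [9] addr=0x43 blk=8 s=0: L1-HIT | VC [10, 2]
  [10] addr=0x51 blk=10 s=0: VC-HIT | VC [8, 2]
  [11] addr=0x45 blk=8 s=0: VC-HIT | VC [10, 2]
  [12] addr=0x10 blk=2 s=0: VC-HIT | VC [10, 8]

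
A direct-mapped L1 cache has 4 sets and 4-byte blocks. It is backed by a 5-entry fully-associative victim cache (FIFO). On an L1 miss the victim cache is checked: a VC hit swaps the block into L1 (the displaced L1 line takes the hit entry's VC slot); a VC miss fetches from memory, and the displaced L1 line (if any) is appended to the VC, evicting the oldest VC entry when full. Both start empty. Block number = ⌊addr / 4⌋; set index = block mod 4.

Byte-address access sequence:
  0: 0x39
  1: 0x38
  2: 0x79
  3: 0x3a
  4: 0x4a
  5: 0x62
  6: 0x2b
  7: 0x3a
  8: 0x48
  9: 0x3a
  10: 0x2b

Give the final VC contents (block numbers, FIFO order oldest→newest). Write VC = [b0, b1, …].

VC = [30, 14, 18]

  [0] addr=0x39 blk=14 s=2: MISS | VC []
  [1] addr=0x38 blk=14 s=2: L1-HIT | VC []
  [2] addr=0x79 blk=30 s=2: MISS | VC [14]
  [3] addr=0x3a blk=14 s=2: VC-HIT | VC [30]
  [4] addr=0x4a blk=18 s=2: MISS | VC [30, 14]
  [5] addr=0x62 blk=24 s=0: MISS | VC [30, 14]
  [6] addr=0x2b blk=10 s=2: MISS | VC [30, 14, 18]
  [7] addr=0x3a blk=14 s=2: VC-HIT | VC [30, 10, 18]
  [8] addr=0x48 blk=18 s=2: VC-HIT | VC [30, 10, 14]
  [9] addr=0x3a blk=14 s=2: VC-HIT | VC [30, 10, 18]
  [10] addr=0x2b blk=10 s=2: VC-HIT | VC [30, 14, 18]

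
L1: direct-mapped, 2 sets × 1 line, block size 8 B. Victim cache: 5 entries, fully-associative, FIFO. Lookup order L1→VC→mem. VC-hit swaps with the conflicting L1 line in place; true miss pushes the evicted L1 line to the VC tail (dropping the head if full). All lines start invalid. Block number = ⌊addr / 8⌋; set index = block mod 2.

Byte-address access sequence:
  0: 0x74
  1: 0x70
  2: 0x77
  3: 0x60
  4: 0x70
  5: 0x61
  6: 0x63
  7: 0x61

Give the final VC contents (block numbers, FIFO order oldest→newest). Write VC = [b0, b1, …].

VC = [14]

#0 0x74→b14/s0 MISS; vc=[]
#1 0x70→b14/s0 L1-HIT; vc=[]
#2 0x77→b14/s0 L1-HIT; vc=[]
#3 0x60→b12/s0 MISS; vc=[14]
#4 0x70→b14/s0 VC-HIT; vc=[12]
#5 0x61→b12/s0 VC-HIT; vc=[14]
#6 0x63→b12/s0 L1-HIT; vc=[14]
#7 0x61→b12/s0 L1-HIT; vc=[14]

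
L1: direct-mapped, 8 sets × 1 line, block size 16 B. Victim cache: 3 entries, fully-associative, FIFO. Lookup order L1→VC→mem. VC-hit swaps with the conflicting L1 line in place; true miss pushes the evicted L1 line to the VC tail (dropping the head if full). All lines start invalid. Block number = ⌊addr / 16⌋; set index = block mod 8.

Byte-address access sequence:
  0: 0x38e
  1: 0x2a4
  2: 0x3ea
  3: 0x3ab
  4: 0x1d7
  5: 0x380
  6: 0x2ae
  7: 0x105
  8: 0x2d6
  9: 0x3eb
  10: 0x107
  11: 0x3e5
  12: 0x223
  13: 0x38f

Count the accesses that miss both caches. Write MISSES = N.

#0 0x38e→b56/s0 MISS; vc=[]
#1 0x2a4→b42/s2 MISS; vc=[]
#2 0x3ea→b62/s6 MISS; vc=[]
#3 0x3ab→b58/s2 MISS; vc=[42]
#4 0x1d7→b29/s5 MISS; vc=[42]
#5 0x380→b56/s0 L1-HIT; vc=[42]
#6 0x2ae→b42/s2 VC-HIT; vc=[58]
#7 0x105→b16/s0 MISS; vc=[58,56]
#8 0x2d6→b45/s5 MISS; vc=[58,56,29]
#9 0x3eb→b62/s6 L1-HIT; vc=[58,56,29]
#10 0x107→b16/s0 L1-HIT; vc=[58,56,29]
#11 0x3e5→b62/s6 L1-HIT; vc=[58,56,29]
#12 0x223→b34/s2 MISS; vc=[56,29,42]
#13 0x38f→b56/s0 VC-HIT; vc=[16,29,42]

MISSES = 8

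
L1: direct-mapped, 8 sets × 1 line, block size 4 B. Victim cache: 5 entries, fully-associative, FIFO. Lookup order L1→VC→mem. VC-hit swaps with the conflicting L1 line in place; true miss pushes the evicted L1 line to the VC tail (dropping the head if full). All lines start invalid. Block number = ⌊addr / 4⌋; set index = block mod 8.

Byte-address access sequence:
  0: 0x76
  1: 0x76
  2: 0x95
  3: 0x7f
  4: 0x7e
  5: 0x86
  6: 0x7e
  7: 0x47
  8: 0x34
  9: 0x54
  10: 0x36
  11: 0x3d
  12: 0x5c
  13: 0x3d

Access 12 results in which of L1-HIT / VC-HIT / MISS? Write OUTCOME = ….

OUTCOME = MISS

  [0] addr=0x76 blk=29 s=5: MISS | VC []
  [1] addr=0x76 blk=29 s=5: L1-HIT | VC []
  [2] addr=0x95 blk=37 s=5: MISS | VC [29]
  [3] addr=0x7f blk=31 s=7: MISS | VC [29]
  [4] addr=0x7e blk=31 s=7: L1-HIT | VC [29]
  [5] addr=0x86 blk=33 s=1: MISS | VC [29]
  [6] addr=0x7e blk=31 s=7: L1-HIT | VC [29]
  [7] addr=0x47 blk=17 s=1: MISS | VC [29, 33]
  [8] addr=0x34 blk=13 s=5: MISS | VC [29, 33, 37]
  [9] addr=0x54 blk=21 s=5: MISS | VC [29, 33, 37, 13]
  [10] addr=0x36 blk=13 s=5: VC-HIT | VC [29, 33, 37, 21]
  [11] addr=0x3d blk=15 s=7: MISS | VC [29, 33, 37, 21, 31]
  [12] addr=0x5c blk=23 s=7: MISS | VC [33, 37, 21, 31, 15]
  [13] addr=0x3d blk=15 s=7: VC-HIT | VC [33, 37, 21, 31, 23]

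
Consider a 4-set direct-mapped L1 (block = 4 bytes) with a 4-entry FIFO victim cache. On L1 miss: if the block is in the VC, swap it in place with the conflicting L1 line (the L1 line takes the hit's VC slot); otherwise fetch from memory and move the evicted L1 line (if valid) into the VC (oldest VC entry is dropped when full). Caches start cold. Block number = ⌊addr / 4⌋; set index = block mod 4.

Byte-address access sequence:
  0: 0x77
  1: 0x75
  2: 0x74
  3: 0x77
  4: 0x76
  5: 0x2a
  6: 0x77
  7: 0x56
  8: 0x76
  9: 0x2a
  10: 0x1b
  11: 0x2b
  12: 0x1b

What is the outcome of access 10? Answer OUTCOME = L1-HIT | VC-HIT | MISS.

OUTCOME = MISS

0: 0x77 (blk 29, set 1) → MISS  vc=[]
1: 0x75 (blk 29, set 1) → L1-HIT  vc=[]
2: 0x74 (blk 29, set 1) → L1-HIT  vc=[]
3: 0x77 (blk 29, set 1) → L1-HIT  vc=[]
4: 0x76 (blk 29, set 1) → L1-HIT  vc=[]
5: 0x2a (blk 10, set 2) → MISS  vc=[]
6: 0x77 (blk 29, set 1) → L1-HIT  vc=[]
7: 0x56 (blk 21, set 1) → MISS  vc=[29]
8: 0x76 (blk 29, set 1) → VC-HIT  vc=[21]
9: 0x2a (blk 10, set 2) → L1-HIT  vc=[21]
10: 0x1b (blk 6, set 2) → MISS  vc=[21, 10]
11: 0x2b (blk 10, set 2) → VC-HIT  vc=[21, 6]
12: 0x1b (blk 6, set 2) → VC-HIT  vc=[21, 10]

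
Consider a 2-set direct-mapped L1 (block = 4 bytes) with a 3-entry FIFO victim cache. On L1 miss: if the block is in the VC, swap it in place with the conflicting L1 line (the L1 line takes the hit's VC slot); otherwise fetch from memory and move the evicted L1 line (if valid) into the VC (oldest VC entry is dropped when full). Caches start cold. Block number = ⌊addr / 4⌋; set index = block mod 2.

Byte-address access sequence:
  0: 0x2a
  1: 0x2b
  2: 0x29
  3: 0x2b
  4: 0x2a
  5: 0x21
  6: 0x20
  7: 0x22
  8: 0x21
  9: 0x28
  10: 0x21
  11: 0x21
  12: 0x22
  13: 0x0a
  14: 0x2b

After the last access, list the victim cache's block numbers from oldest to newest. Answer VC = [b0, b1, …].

0: 0x2a (blk 10, set 0) → MISS  vc=[]
1: 0x2b (blk 10, set 0) → L1-HIT  vc=[]
2: 0x29 (blk 10, set 0) → L1-HIT  vc=[]
3: 0x2b (blk 10, set 0) → L1-HIT  vc=[]
4: 0x2a (blk 10, set 0) → L1-HIT  vc=[]
5: 0x21 (blk 8, set 0) → MISS  vc=[10]
6: 0x20 (blk 8, set 0) → L1-HIT  vc=[10]
7: 0x22 (blk 8, set 0) → L1-HIT  vc=[10]
8: 0x21 (blk 8, set 0) → L1-HIT  vc=[10]
9: 0x28 (blk 10, set 0) → VC-HIT  vc=[8]
10: 0x21 (blk 8, set 0) → VC-HIT  vc=[10]
11: 0x21 (blk 8, set 0) → L1-HIT  vc=[10]
12: 0x22 (blk 8, set 0) → L1-HIT  vc=[10]
13: 0xa (blk 2, set 0) → MISS  vc=[10, 8]
14: 0x2b (blk 10, set 0) → VC-HIT  vc=[2, 8]

VC = [2, 8]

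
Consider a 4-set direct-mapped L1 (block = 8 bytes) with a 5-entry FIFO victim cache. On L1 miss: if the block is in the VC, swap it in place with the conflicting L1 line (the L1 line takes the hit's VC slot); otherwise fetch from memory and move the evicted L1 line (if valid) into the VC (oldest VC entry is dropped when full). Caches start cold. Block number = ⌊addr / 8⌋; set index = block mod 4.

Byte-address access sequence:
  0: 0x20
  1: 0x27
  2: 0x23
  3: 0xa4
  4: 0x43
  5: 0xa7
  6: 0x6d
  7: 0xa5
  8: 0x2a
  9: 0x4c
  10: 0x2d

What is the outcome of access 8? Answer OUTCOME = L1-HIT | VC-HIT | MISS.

OUTCOME = MISS

  [0] addr=0x20 blk=4 s=0: MISS | VC []
  [1] addr=0x27 blk=4 s=0: L1-HIT | VC []
  [2] addr=0x23 blk=4 s=0: L1-HIT | VC []
  [3] addr=0xa4 blk=20 s=0: MISS | VC [4]
  [4] addr=0x43 blk=8 s=0: MISS | VC [4, 20]
  [5] addr=0xa7 blk=20 s=0: VC-HIT | VC [4, 8]
  [6] addr=0x6d blk=13 s=1: MISS | VC [4, 8]
  [7] addr=0xa5 blk=20 s=0: L1-HIT | VC [4, 8]
  [8] addr=0x2a blk=5 s=1: MISS | VC [4, 8, 13]
  [9] addr=0x4c blk=9 s=1: MISS | VC [4, 8, 13, 5]
  [10] addr=0x2d blk=5 s=1: VC-HIT | VC [4, 8, 13, 9]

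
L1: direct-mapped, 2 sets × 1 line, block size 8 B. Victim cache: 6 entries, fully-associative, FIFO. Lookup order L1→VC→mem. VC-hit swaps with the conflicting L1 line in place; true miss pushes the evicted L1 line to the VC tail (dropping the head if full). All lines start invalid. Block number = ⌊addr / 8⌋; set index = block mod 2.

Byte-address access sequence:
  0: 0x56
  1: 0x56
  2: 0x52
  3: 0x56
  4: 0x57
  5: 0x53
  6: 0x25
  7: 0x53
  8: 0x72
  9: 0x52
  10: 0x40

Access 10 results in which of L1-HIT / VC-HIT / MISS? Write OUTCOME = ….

OUTCOME = MISS

#0 0x56→b10/s0 MISS; vc=[]
#1 0x56→b10/s0 L1-HIT; vc=[]
#2 0x52→b10/s0 L1-HIT; vc=[]
#3 0x56→b10/s0 L1-HIT; vc=[]
#4 0x57→b10/s0 L1-HIT; vc=[]
#5 0x53→b10/s0 L1-HIT; vc=[]
#6 0x25→b4/s0 MISS; vc=[10]
#7 0x53→b10/s0 VC-HIT; vc=[4]
#8 0x72→b14/s0 MISS; vc=[4,10]
#9 0x52→b10/s0 VC-HIT; vc=[4,14]
#10 0x40→b8/s0 MISS; vc=[4,14,10]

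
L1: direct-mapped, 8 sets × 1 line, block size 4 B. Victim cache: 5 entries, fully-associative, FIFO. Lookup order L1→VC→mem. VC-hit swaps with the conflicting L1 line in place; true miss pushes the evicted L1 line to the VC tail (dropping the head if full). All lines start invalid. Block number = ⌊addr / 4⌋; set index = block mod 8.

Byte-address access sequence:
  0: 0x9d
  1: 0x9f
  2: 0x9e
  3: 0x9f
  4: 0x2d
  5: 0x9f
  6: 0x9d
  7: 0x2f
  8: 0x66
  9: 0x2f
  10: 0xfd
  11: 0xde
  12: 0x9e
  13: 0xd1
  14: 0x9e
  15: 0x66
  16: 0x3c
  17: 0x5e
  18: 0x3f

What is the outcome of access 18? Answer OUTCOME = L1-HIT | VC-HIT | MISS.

OUTCOME = VC-HIT

#0 0x9d→b39/s7 MISS; vc=[]
#1 0x9f→b39/s7 L1-HIT; vc=[]
#2 0x9e→b39/s7 L1-HIT; vc=[]
#3 0x9f→b39/s7 L1-HIT; vc=[]
#4 0x2d→b11/s3 MISS; vc=[]
#5 0x9f→b39/s7 L1-HIT; vc=[]
#6 0x9d→b39/s7 L1-HIT; vc=[]
#7 0x2f→b11/s3 L1-HIT; vc=[]
#8 0x66→b25/s1 MISS; vc=[]
#9 0x2f→b11/s3 L1-HIT; vc=[]
#10 0xfd→b63/s7 MISS; vc=[39]
#11 0xde→b55/s7 MISS; vc=[39,63]
#12 0x9e→b39/s7 VC-HIT; vc=[55,63]
#13 0xd1→b52/s4 MISS; vc=[55,63]
#14 0x9e→b39/s7 L1-HIT; vc=[55,63]
#15 0x66→b25/s1 L1-HIT; vc=[55,63]
#16 0x3c→b15/s7 MISS; vc=[55,63,39]
#17 0x5e→b23/s7 MISS; vc=[55,63,39,15]
#18 0x3f→b15/s7 VC-HIT; vc=[55,63,39,23]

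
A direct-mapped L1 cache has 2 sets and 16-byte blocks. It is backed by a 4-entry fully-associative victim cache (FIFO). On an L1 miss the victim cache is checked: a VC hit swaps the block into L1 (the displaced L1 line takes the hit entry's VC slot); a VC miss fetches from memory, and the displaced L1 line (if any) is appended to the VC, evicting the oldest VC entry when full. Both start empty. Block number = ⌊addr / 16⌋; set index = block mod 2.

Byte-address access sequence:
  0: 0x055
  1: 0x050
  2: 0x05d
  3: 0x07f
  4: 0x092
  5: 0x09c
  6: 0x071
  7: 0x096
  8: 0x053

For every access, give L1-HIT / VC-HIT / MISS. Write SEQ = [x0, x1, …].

SEQ = [MISS, L1-HIT, L1-HIT, MISS, MISS, L1-HIT, VC-HIT, VC-HIT, VC-HIT]

#0 0x55→b5/s1 MISS; vc=[]
#1 0x50→b5/s1 L1-HIT; vc=[]
#2 0x5d→b5/s1 L1-HIT; vc=[]
#3 0x7f→b7/s1 MISS; vc=[5]
#4 0x92→b9/s1 MISS; vc=[5,7]
#5 0x9c→b9/s1 L1-HIT; vc=[5,7]
#6 0x71→b7/s1 VC-HIT; vc=[5,9]
#7 0x96→b9/s1 VC-HIT; vc=[5,7]
#8 0x53→b5/s1 VC-HIT; vc=[9,7]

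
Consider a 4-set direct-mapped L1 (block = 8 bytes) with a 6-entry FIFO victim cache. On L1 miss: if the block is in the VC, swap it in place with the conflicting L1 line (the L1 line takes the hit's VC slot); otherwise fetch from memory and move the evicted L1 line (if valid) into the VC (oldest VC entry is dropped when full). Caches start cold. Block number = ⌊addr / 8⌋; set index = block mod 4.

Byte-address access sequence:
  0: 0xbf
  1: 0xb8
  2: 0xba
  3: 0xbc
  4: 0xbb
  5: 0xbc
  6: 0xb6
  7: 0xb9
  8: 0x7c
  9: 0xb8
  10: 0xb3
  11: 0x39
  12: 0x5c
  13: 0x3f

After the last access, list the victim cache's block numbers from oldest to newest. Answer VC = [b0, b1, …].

0: 0xbf (blk 23, set 3) → MISS  vc=[]
1: 0xb8 (blk 23, set 3) → L1-HIT  vc=[]
2: 0xba (blk 23, set 3) → L1-HIT  vc=[]
3: 0xbc (blk 23, set 3) → L1-HIT  vc=[]
4: 0xbb (blk 23, set 3) → L1-HIT  vc=[]
5: 0xbc (blk 23, set 3) → L1-HIT  vc=[]
6: 0xb6 (blk 22, set 2) → MISS  vc=[]
7: 0xb9 (blk 23, set 3) → L1-HIT  vc=[]
8: 0x7c (blk 15, set 3) → MISS  vc=[23]
9: 0xb8 (blk 23, set 3) → VC-HIT  vc=[15]
10: 0xb3 (blk 22, set 2) → L1-HIT  vc=[15]
11: 0x39 (blk 7, set 3) → MISS  vc=[15, 23]
12: 0x5c (blk 11, set 3) → MISS  vc=[15, 23, 7]
13: 0x3f (blk 7, set 3) → VC-HIT  vc=[15, 23, 11]

VC = [15, 23, 11]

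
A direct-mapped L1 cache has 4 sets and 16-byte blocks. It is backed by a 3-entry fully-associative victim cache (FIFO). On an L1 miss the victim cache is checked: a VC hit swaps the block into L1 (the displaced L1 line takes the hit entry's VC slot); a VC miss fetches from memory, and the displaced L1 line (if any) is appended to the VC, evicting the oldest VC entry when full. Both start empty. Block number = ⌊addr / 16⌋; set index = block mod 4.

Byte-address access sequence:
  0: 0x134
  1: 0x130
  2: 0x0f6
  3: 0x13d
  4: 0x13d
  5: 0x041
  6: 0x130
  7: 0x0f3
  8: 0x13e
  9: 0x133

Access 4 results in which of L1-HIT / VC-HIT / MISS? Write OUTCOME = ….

OUTCOME = L1-HIT

#0 0x134→b19/s3 MISS; vc=[]
#1 0x130→b19/s3 L1-HIT; vc=[]
#2 0xf6→b15/s3 MISS; vc=[19]
#3 0x13d→b19/s3 VC-HIT; vc=[15]
#4 0x13d→b19/s3 L1-HIT; vc=[15]
#5 0x41→b4/s0 MISS; vc=[15]
#6 0x130→b19/s3 L1-HIT; vc=[15]
#7 0xf3→b15/s3 VC-HIT; vc=[19]
#8 0x13e→b19/s3 VC-HIT; vc=[15]
#9 0x133→b19/s3 L1-HIT; vc=[15]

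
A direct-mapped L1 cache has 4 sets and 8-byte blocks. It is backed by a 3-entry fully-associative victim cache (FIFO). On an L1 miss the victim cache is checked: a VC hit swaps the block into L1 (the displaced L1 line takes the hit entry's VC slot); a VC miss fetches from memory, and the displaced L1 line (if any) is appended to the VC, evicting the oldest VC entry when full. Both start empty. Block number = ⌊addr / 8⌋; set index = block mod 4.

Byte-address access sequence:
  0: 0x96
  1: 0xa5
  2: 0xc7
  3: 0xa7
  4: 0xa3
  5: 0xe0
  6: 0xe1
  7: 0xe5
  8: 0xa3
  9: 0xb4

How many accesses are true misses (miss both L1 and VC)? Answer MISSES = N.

  [0] addr=0x96 blk=18 s=2: MISS | VC []
  [1] addr=0xa5 blk=20 s=0: MISS | VC []
  [2] addr=0xc7 blk=24 s=0: MISS | VC [20]
  [3] addr=0xa7 blk=20 s=0: VC-HIT | VC [24]
  [4] addr=0xa3 blk=20 s=0: L1-HIT | VC [24]
  [5] addr=0xe0 blk=28 s=0: MISS | VC [24, 20]
  [6] addr=0xe1 blk=28 s=0: L1-HIT | VC [24, 20]
  [7] addr=0xe5 blk=28 s=0: L1-HIT | VC [24, 20]
  [8] addr=0xa3 blk=20 s=0: VC-HIT | VC [24, 28]
  [9] addr=0xb4 blk=22 s=2: MISS | VC [24, 28, 18]

MISSES = 5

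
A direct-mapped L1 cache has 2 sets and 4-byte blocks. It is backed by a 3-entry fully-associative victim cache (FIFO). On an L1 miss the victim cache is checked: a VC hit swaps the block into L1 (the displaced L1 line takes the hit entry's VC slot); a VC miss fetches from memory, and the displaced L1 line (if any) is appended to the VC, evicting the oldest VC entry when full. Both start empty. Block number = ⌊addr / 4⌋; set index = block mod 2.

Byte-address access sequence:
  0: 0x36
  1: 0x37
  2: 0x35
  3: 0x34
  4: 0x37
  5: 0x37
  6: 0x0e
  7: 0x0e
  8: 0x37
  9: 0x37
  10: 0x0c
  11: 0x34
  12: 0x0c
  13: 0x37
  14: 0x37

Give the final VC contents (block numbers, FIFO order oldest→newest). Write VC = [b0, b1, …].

  [0] addr=0x36 blk=13 s=1: MISS | VC []
  [1] addr=0x37 blk=13 s=1: L1-HIT | VC []
  [2] addr=0x35 blk=13 s=1: L1-HIT | VC []
  [3] addr=0x34 blk=13 s=1: L1-HIT | VC []
  [4] addr=0x37 blk=13 s=1: L1-HIT | VC []
  [5] addr=0x37 blk=13 s=1: L1-HIT | VC []
  [6] addr=0xe blk=3 s=1: MISS | VC [13]
  [7] addr=0xe blk=3 s=1: L1-HIT | VC [13]
  [8] addr=0x37 blk=13 s=1: VC-HIT | VC [3]
  [9] addr=0x37 blk=13 s=1: L1-HIT | VC [3]
  [10] addr=0xc blk=3 s=1: VC-HIT | VC [13]
  [11] addr=0x34 blk=13 s=1: VC-HIT | VC [3]
  [12] addr=0xc blk=3 s=1: VC-HIT | VC [13]
  [13] addr=0x37 blk=13 s=1: VC-HIT | VC [3]
  [14] addr=0x37 blk=13 s=1: L1-HIT | VC [3]

VC = [3]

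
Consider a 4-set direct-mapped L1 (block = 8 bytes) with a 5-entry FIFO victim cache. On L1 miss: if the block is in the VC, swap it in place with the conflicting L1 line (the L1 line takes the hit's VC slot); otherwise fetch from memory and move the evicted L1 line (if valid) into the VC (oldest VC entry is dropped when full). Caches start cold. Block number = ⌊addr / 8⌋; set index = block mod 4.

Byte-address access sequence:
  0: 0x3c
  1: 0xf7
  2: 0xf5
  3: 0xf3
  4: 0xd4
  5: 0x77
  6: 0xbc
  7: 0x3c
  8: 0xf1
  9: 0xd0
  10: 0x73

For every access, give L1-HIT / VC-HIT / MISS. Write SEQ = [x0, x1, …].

SEQ = [MISS, MISS, L1-HIT, L1-HIT, MISS, MISS, MISS, VC-HIT, VC-HIT, VC-HIT, VC-HIT]

  [0] addr=0x3c blk=7 s=3: MISS | VC []
  [1] addr=0xf7 blk=30 s=2: MISS | VC []
  [2] addr=0xf5 blk=30 s=2: L1-HIT | VC []
  [3] addr=0xf3 blk=30 s=2: L1-HIT | VC []
  [4] addr=0xd4 blk=26 s=2: MISS | VC [30]
  [5] addr=0x77 blk=14 s=2: MISS | VC [30, 26]
  [6] addr=0xbc blk=23 s=3: MISS | VC [30, 26, 7]
  [7] addr=0x3c blk=7 s=3: VC-HIT | VC [30, 26, 23]
  [8] addr=0xf1 blk=30 s=2: VC-HIT | VC [14, 26, 23]
  [9] addr=0xd0 blk=26 s=2: VC-HIT | VC [14, 30, 23]
  [10] addr=0x73 blk=14 s=2: VC-HIT | VC [26, 30, 23]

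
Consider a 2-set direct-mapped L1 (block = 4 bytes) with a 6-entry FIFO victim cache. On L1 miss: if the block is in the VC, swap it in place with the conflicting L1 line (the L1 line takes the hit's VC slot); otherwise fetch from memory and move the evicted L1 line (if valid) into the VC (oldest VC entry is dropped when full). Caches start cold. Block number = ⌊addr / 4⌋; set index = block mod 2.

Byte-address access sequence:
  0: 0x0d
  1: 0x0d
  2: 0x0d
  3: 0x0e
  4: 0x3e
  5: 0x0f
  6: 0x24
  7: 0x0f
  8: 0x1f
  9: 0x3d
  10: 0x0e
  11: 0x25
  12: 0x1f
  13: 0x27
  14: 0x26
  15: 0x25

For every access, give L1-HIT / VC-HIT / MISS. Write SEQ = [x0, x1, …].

0: 0xd (blk 3, set 1) → MISS  vc=[]
1: 0xd (blk 3, set 1) → L1-HIT  vc=[]
2: 0xd (blk 3, set 1) → L1-HIT  vc=[]
3: 0xe (blk 3, set 1) → L1-HIT  vc=[]
4: 0x3e (blk 15, set 1) → MISS  vc=[3]
5: 0xf (blk 3, set 1) → VC-HIT  vc=[15]
6: 0x24 (blk 9, set 1) → MISS  vc=[15, 3]
7: 0xf (blk 3, set 1) → VC-HIT  vc=[15, 9]
8: 0x1f (blk 7, set 1) → MISS  vc=[15, 9, 3]
9: 0x3d (blk 15, set 1) → VC-HIT  vc=[7, 9, 3]
10: 0xe (blk 3, set 1) → VC-HIT  vc=[7, 9, 15]
11: 0x25 (blk 9, set 1) → VC-HIT  vc=[7, 3, 15]
12: 0x1f (blk 7, set 1) → VC-HIT  vc=[9, 3, 15]
13: 0x27 (blk 9, set 1) → VC-HIT  vc=[7, 3, 15]
14: 0x26 (blk 9, set 1) → L1-HIT  vc=[7, 3, 15]
15: 0x25 (blk 9, set 1) → L1-HIT  vc=[7, 3, 15]

SEQ = [MISS, L1-HIT, L1-HIT, L1-HIT, MISS, VC-HIT, MISS, VC-HIT, MISS, VC-HIT, VC-HIT, VC-HIT, VC-HIT, VC-HIT, L1-HIT, L1-HIT]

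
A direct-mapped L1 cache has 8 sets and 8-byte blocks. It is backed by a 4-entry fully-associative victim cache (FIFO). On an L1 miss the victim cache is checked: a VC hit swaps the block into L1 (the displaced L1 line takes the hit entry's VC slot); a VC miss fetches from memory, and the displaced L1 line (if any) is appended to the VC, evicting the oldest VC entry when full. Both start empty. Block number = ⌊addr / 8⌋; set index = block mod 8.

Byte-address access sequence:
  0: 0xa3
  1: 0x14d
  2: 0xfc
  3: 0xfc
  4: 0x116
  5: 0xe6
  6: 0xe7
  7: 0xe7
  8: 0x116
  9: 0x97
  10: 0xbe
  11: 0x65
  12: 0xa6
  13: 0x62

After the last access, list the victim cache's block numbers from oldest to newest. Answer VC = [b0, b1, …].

VC = [20, 34, 31, 28]

#0 0xa3→b20/s4 MISS; vc=[]
#1 0x14d→b41/s1 MISS; vc=[]
#2 0xfc→b31/s7 MISS; vc=[]
#3 0xfc→b31/s7 L1-HIT; vc=[]
#4 0x116→b34/s2 MISS; vc=[]
#5 0xe6→b28/s4 MISS; vc=[20]
#6 0xe7→b28/s4 L1-HIT; vc=[20]
#7 0xe7→b28/s4 L1-HIT; vc=[20]
#8 0x116→b34/s2 L1-HIT; vc=[20]
#9 0x97→b18/s2 MISS; vc=[20,34]
#10 0xbe→b23/s7 MISS; vc=[20,34,31]
#11 0x65→b12/s4 MISS; vc=[20,34,31,28]
#12 0xa6→b20/s4 VC-HIT; vc=[12,34,31,28]
#13 0x62→b12/s4 VC-HIT; vc=[20,34,31,28]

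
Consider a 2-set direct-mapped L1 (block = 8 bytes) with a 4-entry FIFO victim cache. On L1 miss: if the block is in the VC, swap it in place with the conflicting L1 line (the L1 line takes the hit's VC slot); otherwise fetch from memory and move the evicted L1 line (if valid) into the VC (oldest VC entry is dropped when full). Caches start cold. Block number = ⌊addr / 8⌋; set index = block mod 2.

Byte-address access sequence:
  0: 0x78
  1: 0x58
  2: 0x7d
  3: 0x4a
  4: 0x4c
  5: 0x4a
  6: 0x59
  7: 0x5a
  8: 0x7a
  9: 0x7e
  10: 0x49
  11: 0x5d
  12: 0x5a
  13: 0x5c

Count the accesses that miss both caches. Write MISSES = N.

0: 0x78 (blk 15, set 1) → MISS  vc=[]
1: 0x58 (blk 11, set 1) → MISS  vc=[15]
2: 0x7d (blk 15, set 1) → VC-HIT  vc=[11]
3: 0x4a (blk 9, set 1) → MISS  vc=[11, 15]
4: 0x4c (blk 9, set 1) → L1-HIT  vc=[11, 15]
5: 0x4a (blk 9, set 1) → L1-HIT  vc=[11, 15]
6: 0x59 (blk 11, set 1) → VC-HIT  vc=[9, 15]
7: 0x5a (blk 11, set 1) → L1-HIT  vc=[9, 15]
8: 0x7a (blk 15, set 1) → VC-HIT  vc=[9, 11]
9: 0x7e (blk 15, set 1) → L1-HIT  vc=[9, 11]
10: 0x49 (blk 9, set 1) → VC-HIT  vc=[15, 11]
11: 0x5d (blk 11, set 1) → VC-HIT  vc=[15, 9]
12: 0x5a (blk 11, set 1) → L1-HIT  vc=[15, 9]
13: 0x5c (blk 11, set 1) → L1-HIT  vc=[15, 9]

MISSES = 3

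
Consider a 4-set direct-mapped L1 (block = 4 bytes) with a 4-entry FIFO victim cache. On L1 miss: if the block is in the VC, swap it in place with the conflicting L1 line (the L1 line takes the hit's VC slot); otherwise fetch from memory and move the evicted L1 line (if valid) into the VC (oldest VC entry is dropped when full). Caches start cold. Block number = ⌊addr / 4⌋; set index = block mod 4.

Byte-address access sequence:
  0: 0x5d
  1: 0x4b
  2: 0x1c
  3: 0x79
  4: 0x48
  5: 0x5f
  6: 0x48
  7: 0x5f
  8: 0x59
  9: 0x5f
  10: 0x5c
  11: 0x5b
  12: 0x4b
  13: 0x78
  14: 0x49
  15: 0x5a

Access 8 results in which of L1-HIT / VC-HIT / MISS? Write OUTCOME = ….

OUTCOME = MISS

#0 0x5d→b23/s3 MISS; vc=[]
#1 0x4b→b18/s2 MISS; vc=[]
#2 0x1c→b7/s3 MISS; vc=[23]
#3 0x79→b30/s2 MISS; vc=[23,18]
#4 0x48→b18/s2 VC-HIT; vc=[23,30]
#5 0x5f→b23/s3 VC-HIT; vc=[7,30]
#6 0x48→b18/s2 L1-HIT; vc=[7,30]
#7 0x5f→b23/s3 L1-HIT; vc=[7,30]
#8 0x59→b22/s2 MISS; vc=[7,30,18]
#9 0x5f→b23/s3 L1-HIT; vc=[7,30,18]
#10 0x5c→b23/s3 L1-HIT; vc=[7,30,18]
#11 0x5b→b22/s2 L1-HIT; vc=[7,30,18]
#12 0x4b→b18/s2 VC-HIT; vc=[7,30,22]
#13 0x78→b30/s2 VC-HIT; vc=[7,18,22]
#14 0x49→b18/s2 VC-HIT; vc=[7,30,22]
#15 0x5a→b22/s2 VC-HIT; vc=[7,30,18]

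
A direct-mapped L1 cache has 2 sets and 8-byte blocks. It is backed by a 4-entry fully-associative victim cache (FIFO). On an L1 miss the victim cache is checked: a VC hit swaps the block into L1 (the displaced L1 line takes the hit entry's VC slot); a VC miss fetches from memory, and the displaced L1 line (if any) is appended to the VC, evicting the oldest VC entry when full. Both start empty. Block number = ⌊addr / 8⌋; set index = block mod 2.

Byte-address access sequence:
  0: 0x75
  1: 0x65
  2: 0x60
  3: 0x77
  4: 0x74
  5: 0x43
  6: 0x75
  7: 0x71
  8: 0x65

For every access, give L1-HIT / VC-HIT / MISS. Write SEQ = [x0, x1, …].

  [0] addr=0x75 blk=14 s=0: MISS | VC []
  [1] addr=0x65 blk=12 s=0: MISS | VC [14]
  [2] addr=0x60 blk=12 s=0: L1-HIT | VC [14]
  [3] addr=0x77 blk=14 s=0: VC-HIT | VC [12]
  [4] addr=0x74 blk=14 s=0: L1-HIT | VC [12]
  [5] addr=0x43 blk=8 s=0: MISS | VC [12, 14]
  [6] addr=0x75 blk=14 s=0: VC-HIT | VC [12, 8]
  [7] addr=0x71 blk=14 s=0: L1-HIT | VC [12, 8]
  [8] addr=0x65 blk=12 s=0: VC-HIT | VC [14, 8]

SEQ = [MISS, MISS, L1-HIT, VC-HIT, L1-HIT, MISS, VC-HIT, L1-HIT, VC-HIT]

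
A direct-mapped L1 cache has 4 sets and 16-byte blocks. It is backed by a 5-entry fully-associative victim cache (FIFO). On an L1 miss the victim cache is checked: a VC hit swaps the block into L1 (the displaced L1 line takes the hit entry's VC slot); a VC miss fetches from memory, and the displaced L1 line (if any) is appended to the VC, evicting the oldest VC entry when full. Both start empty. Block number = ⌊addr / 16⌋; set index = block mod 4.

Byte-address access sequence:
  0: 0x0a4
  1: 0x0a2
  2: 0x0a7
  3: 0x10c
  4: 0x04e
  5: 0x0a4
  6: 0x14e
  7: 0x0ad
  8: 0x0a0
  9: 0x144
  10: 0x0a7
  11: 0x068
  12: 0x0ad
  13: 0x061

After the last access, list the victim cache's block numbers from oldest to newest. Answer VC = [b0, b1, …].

0: 0xa4 (blk 10, set 2) → MISS  vc=[]
1: 0xa2 (blk 10, set 2) → L1-HIT  vc=[]
2: 0xa7 (blk 10, set 2) → L1-HIT  vc=[]
3: 0x10c (blk 16, set 0) → MISS  vc=[]
4: 0x4e (blk 4, set 0) → MISS  vc=[16]
5: 0xa4 (blk 10, set 2) → L1-HIT  vc=[16]
6: 0x14e (blk 20, set 0) → MISS  vc=[16, 4]
7: 0xad (blk 10, set 2) → L1-HIT  vc=[16, 4]
8: 0xa0 (blk 10, set 2) → L1-HIT  vc=[16, 4]
9: 0x144 (blk 20, set 0) → L1-HIT  vc=[16, 4]
10: 0xa7 (blk 10, set 2) → L1-HIT  vc=[16, 4]
11: 0x68 (blk 6, set 2) → MISS  vc=[16, 4, 10]
12: 0xad (blk 10, set 2) → VC-HIT  vc=[16, 4, 6]
13: 0x61 (blk 6, set 2) → VC-HIT  vc=[16, 4, 10]

VC = [16, 4, 10]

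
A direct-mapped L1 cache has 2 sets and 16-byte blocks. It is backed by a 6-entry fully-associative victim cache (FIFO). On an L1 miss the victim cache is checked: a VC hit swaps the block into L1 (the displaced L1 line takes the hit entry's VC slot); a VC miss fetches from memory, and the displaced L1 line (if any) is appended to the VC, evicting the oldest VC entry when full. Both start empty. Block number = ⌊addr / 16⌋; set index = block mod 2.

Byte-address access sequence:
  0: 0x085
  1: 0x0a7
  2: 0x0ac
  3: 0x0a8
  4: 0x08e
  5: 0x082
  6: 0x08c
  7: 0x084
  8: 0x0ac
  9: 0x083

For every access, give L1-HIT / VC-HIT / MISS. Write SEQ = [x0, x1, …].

SEQ = [MISS, MISS, L1-HIT, L1-HIT, VC-HIT, L1-HIT, L1-HIT, L1-HIT, VC-HIT, VC-HIT]

#0 0x85→b8/s0 MISS; vc=[]
#1 0xa7→b10/s0 MISS; vc=[8]
#2 0xac→b10/s0 L1-HIT; vc=[8]
#3 0xa8→b10/s0 L1-HIT; vc=[8]
#4 0x8e→b8/s0 VC-HIT; vc=[10]
#5 0x82→b8/s0 L1-HIT; vc=[10]
#6 0x8c→b8/s0 L1-HIT; vc=[10]
#7 0x84→b8/s0 L1-HIT; vc=[10]
#8 0xac→b10/s0 VC-HIT; vc=[8]
#9 0x83→b8/s0 VC-HIT; vc=[10]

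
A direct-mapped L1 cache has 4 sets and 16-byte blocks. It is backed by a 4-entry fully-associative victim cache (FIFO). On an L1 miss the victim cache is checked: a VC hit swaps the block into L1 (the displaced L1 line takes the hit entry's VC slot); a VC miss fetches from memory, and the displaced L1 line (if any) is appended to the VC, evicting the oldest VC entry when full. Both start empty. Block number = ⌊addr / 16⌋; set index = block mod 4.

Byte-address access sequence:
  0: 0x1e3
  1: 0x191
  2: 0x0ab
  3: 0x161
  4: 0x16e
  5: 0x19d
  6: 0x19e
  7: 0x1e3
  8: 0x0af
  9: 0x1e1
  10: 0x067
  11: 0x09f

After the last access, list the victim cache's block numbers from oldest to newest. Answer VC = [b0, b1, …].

VC = [22, 10, 30, 25]

  [0] addr=0x1e3 blk=30 s=2: MISS | VC []
  [1] addr=0x191 blk=25 s=1: MISS | VC []
  [2] addr=0xab blk=10 s=2: MISS | VC [30]
  [3] addr=0x161 blk=22 s=2: MISS | VC [30, 10]
  [4] addr=0x16e blk=22 s=2: L1-HIT | VC [30, 10]
  [5] addr=0x19d blk=25 s=1: L1-HIT | VC [30, 10]
  [6] addr=0x19e blk=25 s=1: L1-HIT | VC [30, 10]
  [7] addr=0x1e3 blk=30 s=2: VC-HIT | VC [22, 10]
  [8] addr=0xaf blk=10 s=2: VC-HIT | VC [22, 30]
  [9] addr=0x1e1 blk=30 s=2: VC-HIT | VC [22, 10]
  [10] addr=0x67 blk=6 s=2: MISS | VC [22, 10, 30]
  [11] addr=0x9f blk=9 s=1: MISS | VC [22, 10, 30, 25]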